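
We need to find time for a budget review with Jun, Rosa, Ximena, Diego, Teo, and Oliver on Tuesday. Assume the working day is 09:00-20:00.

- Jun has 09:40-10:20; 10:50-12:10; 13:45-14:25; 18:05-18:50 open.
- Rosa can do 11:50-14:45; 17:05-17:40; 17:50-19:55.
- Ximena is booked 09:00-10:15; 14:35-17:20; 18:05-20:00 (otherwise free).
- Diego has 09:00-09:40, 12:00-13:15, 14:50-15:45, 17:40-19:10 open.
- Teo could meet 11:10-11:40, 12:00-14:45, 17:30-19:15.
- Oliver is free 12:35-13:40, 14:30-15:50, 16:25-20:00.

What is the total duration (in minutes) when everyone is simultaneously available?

Jun free: 09:40-10:20, 10:50-12:10, 13:45-14:25, 18:05-18:50.
Rosa free: 11:50-14:45, 17:05-17:40, 17:50-19:55.
Ximena free: 10:15-14:35, 17:20-18:05 (invert busy blocks within the working day).
Diego free: 09:00-09:40, 12:00-13:15, 14:50-15:45, 17:40-19:10.
Teo free: 11:10-11:40, 12:00-14:45, 17:30-19:15.
Oliver free: 12:35-13:40, 14:30-15:50, 16:25-20:00.
Jun ∩ Rosa: 11:50-12:10, 13:45-14:25, 18:05-18:50.
Jun ∩ Rosa ∩ Ximena: 11:50-12:10, 13:45-14:25.
Jun ∩ Rosa ∩ Ximena ∩ Diego: 12:00-12:10.
Jun ∩ Rosa ∩ Ximena ∩ Diego ∩ Teo: 12:00-12:10.
Jun ∩ Rosa ∩ Ximena ∩ Diego ∩ Teo ∩ Oliver: ∅.
There is no time when everyone is free.
There is no common window, so the total is 0 minutes.

0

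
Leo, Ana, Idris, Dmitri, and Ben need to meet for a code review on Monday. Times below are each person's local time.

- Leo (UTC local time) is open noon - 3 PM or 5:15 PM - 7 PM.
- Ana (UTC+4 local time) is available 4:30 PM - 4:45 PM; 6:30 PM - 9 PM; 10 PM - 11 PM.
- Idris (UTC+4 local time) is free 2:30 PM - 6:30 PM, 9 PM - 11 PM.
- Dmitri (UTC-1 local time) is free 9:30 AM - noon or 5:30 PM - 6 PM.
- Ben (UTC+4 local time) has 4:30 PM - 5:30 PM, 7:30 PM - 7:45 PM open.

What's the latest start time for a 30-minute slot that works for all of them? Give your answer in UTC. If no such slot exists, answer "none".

Leo in UTC: 12:00-15:00, 17:15-19:00.
Ana in UTC: 12:30-12:45, 14:30-17:00, 18:00-19:00 (subtract 4h to convert from UTC+4).
Idris in UTC: 10:30-14:30, 17:00-19:00 (subtract 4h to convert from UTC+4).
Dmitri in UTC: 10:30-13:00, 18:30-19:00 (add 1h to convert from UTC-1).
Ben in UTC: 12:30-13:30, 15:30-15:45 (subtract 4h to convert from UTC+4).
Leo ∩ Ana: 12:30-12:45, 14:30-15:00, 18:00-19:00.
Leo ∩ Ana ∩ Idris: 12:30-12:45, 18:00-19:00.
Leo ∩ Ana ∩ Idris ∩ Dmitri: 12:30-12:45, 18:30-19:00.
Leo ∩ Ana ∩ Idris ∩ Dmitri ∩ Ben: 12:30-12:45.
Those are the intersection windows.
No common window is at least 30 minutes long.

none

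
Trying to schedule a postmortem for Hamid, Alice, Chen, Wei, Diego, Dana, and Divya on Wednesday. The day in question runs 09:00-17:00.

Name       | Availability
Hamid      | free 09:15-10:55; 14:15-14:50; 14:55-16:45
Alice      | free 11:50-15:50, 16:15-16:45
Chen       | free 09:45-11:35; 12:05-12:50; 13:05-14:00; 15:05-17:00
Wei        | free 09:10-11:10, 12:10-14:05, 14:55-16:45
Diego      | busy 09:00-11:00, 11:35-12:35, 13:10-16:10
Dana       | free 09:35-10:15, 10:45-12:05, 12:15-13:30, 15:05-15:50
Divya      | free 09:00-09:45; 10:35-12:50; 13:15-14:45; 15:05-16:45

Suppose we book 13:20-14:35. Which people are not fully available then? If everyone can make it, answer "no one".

Chen, Dana, Diego, Hamid, Wei

Hamid free: 09:15-10:55, 14:15-14:50, 14:55-16:45.
Alice free: 11:50-15:50, 16:15-16:45.
Chen free: 09:45-11:35, 12:05-12:50, 13:05-14:00, 15:05-17:00.
Wei free: 09:10-11:10, 12:10-14:05, 14:55-16:45.
Diego free: 11:00-11:35, 12:35-13:10, 16:10-17:00 (invert busy blocks within the working day).
Dana free: 09:35-10:15, 10:45-12:05, 12:15-13:30, 15:05-15:50.
Divya free: 09:00-09:45, 10:35-12:50, 13:15-14:45, 15:05-16:45.
Hamid: not fully free for 13:20-14:35. Alice: free for 13:20-14:35. Chen: not fully free for 13:20-14:35. Wei: not fully free for 13:20-14:35. Diego: not fully free for 13:20-14:35. Dana: not fully free for 13:20-14:35. Divya: free for 13:20-14:35.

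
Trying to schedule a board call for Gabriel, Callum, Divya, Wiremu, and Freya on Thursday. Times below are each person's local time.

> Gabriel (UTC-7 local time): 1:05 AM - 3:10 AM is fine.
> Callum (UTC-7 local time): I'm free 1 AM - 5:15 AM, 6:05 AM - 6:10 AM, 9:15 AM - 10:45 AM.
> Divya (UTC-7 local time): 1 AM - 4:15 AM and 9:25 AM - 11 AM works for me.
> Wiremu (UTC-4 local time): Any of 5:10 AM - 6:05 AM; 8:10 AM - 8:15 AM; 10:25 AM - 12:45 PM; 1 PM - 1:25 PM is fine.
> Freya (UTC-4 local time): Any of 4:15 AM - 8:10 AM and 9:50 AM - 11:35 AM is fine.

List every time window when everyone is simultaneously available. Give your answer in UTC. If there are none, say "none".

Gabriel in UTC: 08:05-10:10 (add 7h to convert from UTC-7).
Callum in UTC: 08:00-12:15, 13:05-13:10, 16:15-17:45 (add 7h to convert from UTC-7).
Divya in UTC: 08:00-11:15, 16:25-18:00 (add 7h to convert from UTC-7).
Wiremu in UTC: 09:10-10:05, 12:10-12:15, 14:25-16:45, 17:00-17:25 (add 4h to convert from UTC-4).
Freya in UTC: 08:15-12:10, 13:50-15:35 (add 4h to convert from UTC-4).
Gabriel ∩ Callum: 08:05-10:10.
Gabriel ∩ Callum ∩ Divya: 08:05-10:10.
Gabriel ∩ Callum ∩ Divya ∩ Wiremu: 09:10-10:05.
Gabriel ∩ Callum ∩ Divya ∩ Wiremu ∩ Freya: 09:10-10:05.
So the common availability across everyone is 09:10-10:05.

09:10-10:05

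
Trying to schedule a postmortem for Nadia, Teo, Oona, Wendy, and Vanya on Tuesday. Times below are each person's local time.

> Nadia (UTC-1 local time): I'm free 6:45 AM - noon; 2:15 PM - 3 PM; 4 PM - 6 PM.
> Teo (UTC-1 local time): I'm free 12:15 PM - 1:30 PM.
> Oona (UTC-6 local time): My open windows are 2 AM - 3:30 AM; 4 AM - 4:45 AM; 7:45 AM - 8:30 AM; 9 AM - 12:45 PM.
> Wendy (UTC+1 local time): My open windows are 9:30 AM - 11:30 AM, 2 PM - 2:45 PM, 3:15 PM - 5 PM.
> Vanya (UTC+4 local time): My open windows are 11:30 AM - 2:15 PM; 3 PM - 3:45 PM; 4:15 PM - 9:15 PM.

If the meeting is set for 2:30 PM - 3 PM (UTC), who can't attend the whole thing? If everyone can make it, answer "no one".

Nadia, Oona, Teo

Nadia in UTC: 07:45-13:00, 15:15-16:00, 17:00-19:00 (add 1h to convert from UTC-1).
Teo in UTC: 13:15-14:30 (add 1h to convert from UTC-1).
Oona in UTC: 08:00-09:30, 10:00-10:45, 13:45-14:30, 15:00-18:45 (add 6h to convert from UTC-6).
Wendy in UTC: 08:30-10:30, 13:00-13:45, 14:15-16:00 (subtract 1h to convert from UTC+1).
Vanya in UTC: 07:30-10:15, 11:00-11:45, 12:15-17:15 (subtract 4h to convert from UTC+4).
Nadia: not fully free for 14:30-15:00. Teo: not fully free for 14:30-15:00. Oona: not fully free for 14:30-15:00. Wendy: free for 14:30-15:00. Vanya: free for 14:30-15:00.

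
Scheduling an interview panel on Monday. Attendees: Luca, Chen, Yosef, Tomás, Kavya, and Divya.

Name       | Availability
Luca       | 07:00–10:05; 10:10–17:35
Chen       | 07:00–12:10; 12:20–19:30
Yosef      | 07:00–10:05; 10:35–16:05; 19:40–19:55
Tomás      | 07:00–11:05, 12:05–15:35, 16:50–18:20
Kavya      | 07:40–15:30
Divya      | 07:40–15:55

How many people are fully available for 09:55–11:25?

Chen, Kavya, and Divya can make the full 09:55-11:25 slot — that's 3.

3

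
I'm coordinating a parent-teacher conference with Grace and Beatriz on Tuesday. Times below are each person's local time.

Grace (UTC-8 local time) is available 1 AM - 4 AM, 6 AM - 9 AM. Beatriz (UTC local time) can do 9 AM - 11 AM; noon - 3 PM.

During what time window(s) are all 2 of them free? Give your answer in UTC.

09:00-11:00, 14:00-15:00

Grace in UTC: 09:00-12:00, 14:00-17:00 (add 8h to convert from UTC-8).
Beatriz in UTC: 09:00-11:00, 12:00-15:00.
Grace ∩ Beatriz: 09:00-11:00, 14:00-15:00.
Those are the intersection windows.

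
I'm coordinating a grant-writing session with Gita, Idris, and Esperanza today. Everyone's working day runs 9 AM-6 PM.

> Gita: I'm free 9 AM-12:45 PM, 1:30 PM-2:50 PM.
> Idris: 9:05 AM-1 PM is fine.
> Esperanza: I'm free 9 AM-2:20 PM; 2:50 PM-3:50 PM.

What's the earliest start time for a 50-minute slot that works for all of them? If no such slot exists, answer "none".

09:05

Gita ∩ Idris: 09:05-12:45.
Gita ∩ Idris ∩ Esperanza: 09:05-12:45.
The first common window of at least 50 minutes is 09:05-12:45, so the earliest start is 09:05.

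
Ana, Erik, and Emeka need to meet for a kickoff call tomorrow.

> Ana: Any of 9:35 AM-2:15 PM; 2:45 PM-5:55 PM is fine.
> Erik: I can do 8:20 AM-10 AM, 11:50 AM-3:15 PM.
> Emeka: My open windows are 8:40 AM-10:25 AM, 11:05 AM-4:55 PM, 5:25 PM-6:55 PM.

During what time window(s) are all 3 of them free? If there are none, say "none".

09:35-10:00, 11:50-14:15, 14:45-15:15

Ana ∩ Erik: 09:35-10:00, 11:50-14:15, 14:45-15:15.
Ana ∩ Erik ∩ Emeka: 09:35-10:00, 11:50-14:15, 14:45-15:15.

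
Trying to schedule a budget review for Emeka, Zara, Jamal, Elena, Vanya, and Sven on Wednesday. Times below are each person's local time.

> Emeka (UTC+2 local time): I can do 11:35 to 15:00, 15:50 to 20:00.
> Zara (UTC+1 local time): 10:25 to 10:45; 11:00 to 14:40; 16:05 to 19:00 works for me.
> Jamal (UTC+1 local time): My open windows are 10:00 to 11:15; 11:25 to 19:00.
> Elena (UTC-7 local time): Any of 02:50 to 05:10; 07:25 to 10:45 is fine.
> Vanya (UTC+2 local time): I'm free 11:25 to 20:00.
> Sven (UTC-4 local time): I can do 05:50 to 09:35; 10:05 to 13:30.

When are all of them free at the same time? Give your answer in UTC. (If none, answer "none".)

10:00-10:15, 10:25-12:10, 15:05-17:30

Emeka in UTC: 09:35-13:00, 13:50-18:00 (subtract 2h to convert from UTC+2).
Zara in UTC: 09:25-09:45, 10:00-13:40, 15:05-18:00 (subtract 1h to convert from UTC+1).
Jamal in UTC: 09:00-10:15, 10:25-18:00 (subtract 1h to convert from UTC+1).
Elena in UTC: 09:50-12:10, 14:25-17:45 (add 7h to convert from UTC-7).
Vanya in UTC: 09:25-18:00 (subtract 2h to convert from UTC+2).
Sven in UTC: 09:50-13:35, 14:05-17:30 (add 4h to convert from UTC-4).
Emeka ∩ Zara: 09:35-09:45, 10:00-13:00, 15:05-18:00.
Emeka ∩ Zara ∩ Jamal: 09:35-09:45, 10:00-10:15, 10:25-13:00, 15:05-18:00.
Emeka ∩ Zara ∩ Jamal ∩ Elena: 10:00-10:15, 10:25-12:10, 15:05-17:45.
Emeka ∩ Zara ∩ Jamal ∩ Elena ∩ Vanya: 10:00-10:15, 10:25-12:10, 15:05-17:45.
Emeka ∩ Zara ∩ Jamal ∩ Elena ∩ Vanya ∩ Sven: 10:00-10:15, 10:25-12:10, 15:05-17:30.
So the common availability across everyone is 10:00-10:15, 10:25-12:10, 15:05-17:30.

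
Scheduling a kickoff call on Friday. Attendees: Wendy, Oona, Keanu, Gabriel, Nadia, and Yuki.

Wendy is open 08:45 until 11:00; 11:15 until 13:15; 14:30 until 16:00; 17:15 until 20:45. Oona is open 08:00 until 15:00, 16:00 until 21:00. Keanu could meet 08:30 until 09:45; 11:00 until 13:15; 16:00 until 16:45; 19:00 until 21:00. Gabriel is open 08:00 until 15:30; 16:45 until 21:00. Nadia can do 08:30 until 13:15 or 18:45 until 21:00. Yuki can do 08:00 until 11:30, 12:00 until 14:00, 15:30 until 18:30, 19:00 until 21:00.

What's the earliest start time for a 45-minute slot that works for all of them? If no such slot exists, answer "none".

08:45

Wendy ∩ Oona: 08:45-11:00, 11:15-13:15, 14:30-15:00, 17:15-20:45.
Wendy ∩ Oona ∩ Keanu: 08:45-09:45, 11:15-13:15, 19:00-20:45.
Wendy ∩ Oona ∩ Keanu ∩ Gabriel: 08:45-09:45, 11:15-13:15, 19:00-20:45.
Wendy ∩ Oona ∩ Keanu ∩ Gabriel ∩ Nadia: 08:45-09:45, 11:15-13:15, 19:00-20:45.
Wendy ∩ Oona ∩ Keanu ∩ Gabriel ∩ Nadia ∩ Yuki: 08:45-09:45, 11:15-11:30, 12:00-13:15, 19:00-20:45.
The first common window of at least 45 minutes is 08:45-09:45, so the earliest start is 08:45.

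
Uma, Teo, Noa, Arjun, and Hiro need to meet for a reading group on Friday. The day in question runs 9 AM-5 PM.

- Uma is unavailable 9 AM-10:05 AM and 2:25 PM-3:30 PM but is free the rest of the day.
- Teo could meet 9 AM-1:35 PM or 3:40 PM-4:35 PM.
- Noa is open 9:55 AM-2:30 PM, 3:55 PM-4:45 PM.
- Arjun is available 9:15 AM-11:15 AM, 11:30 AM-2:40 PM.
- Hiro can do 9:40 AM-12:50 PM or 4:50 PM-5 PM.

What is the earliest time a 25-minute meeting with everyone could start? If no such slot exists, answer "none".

10:05

Uma free: 10:05-14:25, 15:30-17:00 (invert busy blocks within the working day).
Teo free: 09:00-13:35, 15:40-16:35.
Noa free: 09:55-14:30, 15:55-16:45.
Arjun free: 09:15-11:15, 11:30-14:40.
Hiro free: 09:40-12:50, 16:50-17:00.
Uma ∩ Teo: 10:05-13:35, 15:40-16:35.
Uma ∩ Teo ∩ Noa: 10:05-13:35, 15:55-16:35.
Uma ∩ Teo ∩ Noa ∩ Arjun: 10:05-11:15, 11:30-13:35.
Uma ∩ Teo ∩ Noa ∩ Arjun ∩ Hiro: 10:05-11:15, 11:30-12:50.
Those are the intersection windows.
The first common window of at least 25 minutes is 10:05-11:15, so the earliest start is 10:05.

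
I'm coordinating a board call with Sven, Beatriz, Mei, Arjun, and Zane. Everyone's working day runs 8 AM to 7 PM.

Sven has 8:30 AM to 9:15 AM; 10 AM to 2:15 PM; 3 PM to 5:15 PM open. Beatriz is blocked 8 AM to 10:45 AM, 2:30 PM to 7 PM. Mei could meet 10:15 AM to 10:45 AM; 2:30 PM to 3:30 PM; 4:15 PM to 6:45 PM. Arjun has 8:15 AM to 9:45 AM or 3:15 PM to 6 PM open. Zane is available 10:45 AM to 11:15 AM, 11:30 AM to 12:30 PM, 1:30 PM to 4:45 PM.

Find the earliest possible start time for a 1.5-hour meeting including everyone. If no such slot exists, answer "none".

none

Sven free: 08:30-09:15, 10:00-14:15, 15:00-17:15.
Beatriz free: 10:45-14:30 (invert busy blocks within the working day).
Mei free: 10:15-10:45, 14:30-15:30, 16:15-18:45.
Arjun free: 08:15-09:45, 15:15-18:00.
Zane free: 10:45-11:15, 11:30-12:30, 13:30-16:45.
Sven ∩ Beatriz: 10:45-14:15.
Sven ∩ Beatriz ∩ Mei: ∅.
Sven ∩ Beatriz ∩ Mei ∩ Arjun: ∅.
Sven ∩ Beatriz ∩ Mei ∩ Arjun ∩ Zane: ∅.
There is no time when everyone is free.
No common window is at least 90 minutes long.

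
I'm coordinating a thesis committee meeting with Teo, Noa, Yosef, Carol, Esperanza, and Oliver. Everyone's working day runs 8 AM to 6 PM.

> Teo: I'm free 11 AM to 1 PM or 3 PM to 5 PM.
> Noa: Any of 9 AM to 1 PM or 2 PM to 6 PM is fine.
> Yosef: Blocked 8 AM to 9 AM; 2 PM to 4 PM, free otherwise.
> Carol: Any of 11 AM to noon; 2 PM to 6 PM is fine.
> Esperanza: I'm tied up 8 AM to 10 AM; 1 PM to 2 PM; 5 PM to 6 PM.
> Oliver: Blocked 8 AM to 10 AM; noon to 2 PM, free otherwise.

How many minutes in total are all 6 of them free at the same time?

120

Teo free: 11:00-13:00, 15:00-17:00.
Noa free: 09:00-13:00, 14:00-18:00.
Yosef free: 09:00-14:00, 16:00-18:00 (invert busy blocks within the working day).
Carol free: 11:00-12:00, 14:00-18:00.
Esperanza free: 10:00-13:00, 14:00-17:00 (invert busy blocks within the working day).
Oliver free: 10:00-12:00, 14:00-18:00 (invert busy blocks within the working day).
Teo ∩ Noa: 11:00-13:00, 15:00-17:00.
Teo ∩ Noa ∩ Yosef: 11:00-13:00, 16:00-17:00.
Teo ∩ Noa ∩ Yosef ∩ Carol: 11:00-12:00, 16:00-17:00.
Teo ∩ Noa ∩ Yosef ∩ Carol ∩ Esperanza: 11:00-12:00, 16:00-17:00.
Teo ∩ Noa ∩ Yosef ∩ Carol ∩ Esperanza ∩ Oliver: 11:00-12:00, 16:00-17:00.
Summing the common windows: 60 + 60 = 120 minutes.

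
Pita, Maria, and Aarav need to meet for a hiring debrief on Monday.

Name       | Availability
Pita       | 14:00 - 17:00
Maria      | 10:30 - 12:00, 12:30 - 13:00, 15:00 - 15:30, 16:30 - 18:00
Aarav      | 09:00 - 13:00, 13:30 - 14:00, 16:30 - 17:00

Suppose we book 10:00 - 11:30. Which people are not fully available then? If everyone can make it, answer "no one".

Pita: not fully free for 10:00-11:30. Maria: not fully free for 10:00-11:30. Aarav: free for 10:00-11:30.

Maria, Pita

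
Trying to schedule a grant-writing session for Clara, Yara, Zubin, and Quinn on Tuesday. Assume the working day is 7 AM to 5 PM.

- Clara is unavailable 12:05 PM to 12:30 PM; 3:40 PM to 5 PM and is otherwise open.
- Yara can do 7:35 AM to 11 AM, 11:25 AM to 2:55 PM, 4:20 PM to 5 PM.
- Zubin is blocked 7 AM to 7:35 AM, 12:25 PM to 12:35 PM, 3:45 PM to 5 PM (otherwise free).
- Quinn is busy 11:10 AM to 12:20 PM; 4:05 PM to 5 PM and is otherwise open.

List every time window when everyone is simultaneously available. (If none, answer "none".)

07:35-11:00, 12:35-14:55

Clara free: 07:00-12:05, 12:30-15:40 (invert busy blocks within the working day).
Yara free: 07:35-11:00, 11:25-14:55, 16:20-17:00.
Zubin free: 07:35-12:25, 12:35-15:45 (invert busy blocks within the working day).
Quinn free: 07:00-11:10, 12:20-16:05 (invert busy blocks within the working day).
Clara ∩ Yara: 07:35-11:00, 11:25-12:05, 12:30-14:55.
Clara ∩ Yara ∩ Zubin: 07:35-11:00, 11:25-12:05, 12:35-14:55.
Clara ∩ Yara ∩ Zubin ∩ Quinn: 07:35-11:00, 12:35-14:55.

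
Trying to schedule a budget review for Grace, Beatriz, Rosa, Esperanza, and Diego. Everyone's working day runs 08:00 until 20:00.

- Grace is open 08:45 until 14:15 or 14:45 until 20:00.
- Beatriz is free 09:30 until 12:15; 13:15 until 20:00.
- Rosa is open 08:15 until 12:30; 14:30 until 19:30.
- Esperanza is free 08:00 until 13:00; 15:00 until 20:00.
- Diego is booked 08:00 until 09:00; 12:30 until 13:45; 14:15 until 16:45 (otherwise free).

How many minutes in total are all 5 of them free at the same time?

330

Grace free: 08:45-14:15, 14:45-20:00.
Beatriz free: 09:30-12:15, 13:15-20:00.
Rosa free: 08:15-12:30, 14:30-19:30.
Esperanza free: 08:00-13:00, 15:00-20:00.
Diego free: 09:00-12:30, 13:45-14:15, 16:45-20:00 (invert busy blocks within the working day).
Grace ∩ Beatriz: 09:30-12:15, 13:15-14:15, 14:45-20:00.
Grace ∩ Beatriz ∩ Rosa: 09:30-12:15, 14:45-19:30.
Grace ∩ Beatriz ∩ Rosa ∩ Esperanza: 09:30-12:15, 15:00-19:30.
Grace ∩ Beatriz ∩ Rosa ∩ Esperanza ∩ Diego: 09:30-12:15, 16:45-19:30.
Those are the intersection windows.
Summing the common windows: 165 + 165 = 330 minutes.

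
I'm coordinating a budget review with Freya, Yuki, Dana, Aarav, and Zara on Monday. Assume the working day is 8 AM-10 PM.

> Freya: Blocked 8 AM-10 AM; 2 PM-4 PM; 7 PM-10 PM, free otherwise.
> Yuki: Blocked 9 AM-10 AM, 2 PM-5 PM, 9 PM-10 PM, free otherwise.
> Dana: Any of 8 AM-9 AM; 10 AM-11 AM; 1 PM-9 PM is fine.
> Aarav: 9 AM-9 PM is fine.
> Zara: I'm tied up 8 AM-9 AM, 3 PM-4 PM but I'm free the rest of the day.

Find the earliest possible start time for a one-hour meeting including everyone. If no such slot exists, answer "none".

10:00

Freya free: 10:00-14:00, 16:00-19:00 (invert busy blocks within the working day).
Yuki free: 08:00-09:00, 10:00-14:00, 17:00-21:00 (invert busy blocks within the working day).
Dana free: 08:00-09:00, 10:00-11:00, 13:00-21:00.
Aarav free: 09:00-21:00.
Zara free: 09:00-15:00, 16:00-22:00 (invert busy blocks within the working day).
Freya ∩ Yuki: 10:00-14:00, 17:00-19:00.
Freya ∩ Yuki ∩ Dana: 10:00-11:00, 13:00-14:00, 17:00-19:00.
Freya ∩ Yuki ∩ Dana ∩ Aarav: 10:00-11:00, 13:00-14:00, 17:00-19:00.
Freya ∩ Yuki ∩ Dana ∩ Aarav ∩ Zara: 10:00-11:00, 13:00-14:00, 17:00-19:00.
The first common window of at least 60 minutes is 10:00-11:00, so the earliest start is 10:00.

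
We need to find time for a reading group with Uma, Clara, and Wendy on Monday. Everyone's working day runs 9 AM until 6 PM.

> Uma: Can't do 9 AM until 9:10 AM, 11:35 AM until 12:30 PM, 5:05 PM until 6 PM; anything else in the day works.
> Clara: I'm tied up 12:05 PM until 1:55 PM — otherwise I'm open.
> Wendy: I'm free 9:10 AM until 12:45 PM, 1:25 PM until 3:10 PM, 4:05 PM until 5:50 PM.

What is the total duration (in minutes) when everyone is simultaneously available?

Uma free: 09:10-11:35, 12:30-17:05 (invert busy blocks within the working day).
Clara free: 09:00-12:05, 13:55-18:00 (invert busy blocks within the working day).
Wendy free: 09:10-12:45, 13:25-15:10, 16:05-17:50.
Uma ∩ Clara: 09:10-11:35, 13:55-17:05.
Uma ∩ Clara ∩ Wendy: 09:10-11:35, 13:55-15:10, 16:05-17:05.
So the common availability across everyone is 09:10-11:35, 13:55-15:10, 16:05-17:05.
Summing the common windows: 145 + 75 + 60 = 280 minutes.

280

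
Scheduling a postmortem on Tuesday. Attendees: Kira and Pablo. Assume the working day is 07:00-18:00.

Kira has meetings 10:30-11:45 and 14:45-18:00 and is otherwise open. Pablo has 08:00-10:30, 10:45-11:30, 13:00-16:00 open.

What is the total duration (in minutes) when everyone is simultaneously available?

255

Kira free: 07:00-10:30, 11:45-14:45 (invert busy blocks within the working day).
Pablo free: 08:00-10:30, 10:45-11:30, 13:00-16:00.
Kira ∩ Pablo: 08:00-10:30, 13:00-14:45.
Those are the intersection windows.
Summing the common windows: 150 + 105 = 255 minutes.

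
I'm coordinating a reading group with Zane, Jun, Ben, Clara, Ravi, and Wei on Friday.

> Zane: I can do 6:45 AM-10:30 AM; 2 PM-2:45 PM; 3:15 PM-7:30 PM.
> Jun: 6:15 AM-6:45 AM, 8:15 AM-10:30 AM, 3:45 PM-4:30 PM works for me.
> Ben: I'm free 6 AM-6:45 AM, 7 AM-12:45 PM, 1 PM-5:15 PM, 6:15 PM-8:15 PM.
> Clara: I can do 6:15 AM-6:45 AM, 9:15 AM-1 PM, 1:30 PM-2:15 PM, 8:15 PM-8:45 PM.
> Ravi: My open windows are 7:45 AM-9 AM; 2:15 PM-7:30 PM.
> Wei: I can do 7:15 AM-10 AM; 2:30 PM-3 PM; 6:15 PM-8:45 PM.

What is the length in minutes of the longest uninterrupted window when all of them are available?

0

Zane ∩ Jun: 08:15-10:30, 15:45-16:30.
Zane ∩ Jun ∩ Ben: 08:15-10:30, 15:45-16:30.
Zane ∩ Jun ∩ Ben ∩ Clara: 09:15-10:30.
Zane ∩ Jun ∩ Ben ∩ Clara ∩ Ravi: ∅.
Zane ∩ Jun ∩ Ben ∩ Clara ∩ Ravi ∩ Wei: ∅.
There is no time when everyone is free.
No common window exists, so the longest block is 0 minutes.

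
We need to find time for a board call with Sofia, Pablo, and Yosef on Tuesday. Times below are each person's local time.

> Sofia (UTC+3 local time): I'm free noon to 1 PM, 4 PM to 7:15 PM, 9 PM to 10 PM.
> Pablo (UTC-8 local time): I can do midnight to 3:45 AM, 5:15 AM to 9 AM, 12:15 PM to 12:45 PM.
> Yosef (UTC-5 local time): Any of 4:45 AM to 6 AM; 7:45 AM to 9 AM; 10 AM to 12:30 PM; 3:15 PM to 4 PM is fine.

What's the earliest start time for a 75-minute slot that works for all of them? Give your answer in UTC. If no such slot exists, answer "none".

15:00

Sofia in UTC: 09:00-10:00, 13:00-16:15, 18:00-19:00 (subtract 3h to convert from UTC+3).
Pablo in UTC: 08:00-11:45, 13:15-17:00, 20:15-20:45 (add 8h to convert from UTC-8).
Yosef in UTC: 09:45-11:00, 12:45-14:00, 15:00-17:30, 20:15-21:00 (add 5h to convert from UTC-5).
Sofia ∩ Pablo: 09:00-10:00, 13:15-16:15.
Sofia ∩ Pablo ∩ Yosef: 09:45-10:00, 13:15-14:00, 15:00-16:15.
The first common window of at least 75 minutes is 15:00-16:15, so the earliest start is 15:00.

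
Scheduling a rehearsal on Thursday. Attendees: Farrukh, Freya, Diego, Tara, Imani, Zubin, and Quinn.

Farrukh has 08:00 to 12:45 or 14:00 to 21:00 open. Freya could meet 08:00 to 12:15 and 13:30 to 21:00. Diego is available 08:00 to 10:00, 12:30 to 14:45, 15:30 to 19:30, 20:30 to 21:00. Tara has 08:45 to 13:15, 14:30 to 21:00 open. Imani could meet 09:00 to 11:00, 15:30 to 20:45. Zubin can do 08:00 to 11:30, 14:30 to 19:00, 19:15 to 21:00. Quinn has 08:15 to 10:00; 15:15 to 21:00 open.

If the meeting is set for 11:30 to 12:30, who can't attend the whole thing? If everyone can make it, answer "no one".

Diego, Freya, Imani, Quinn, Zubin

Farrukh: free for 11:30-12:30. Freya: not fully free for 11:30-12:30. Diego: not fully free for 11:30-12:30. Tara: free for 11:30-12:30. Imani: not fully free for 11:30-12:30. Zubin: not fully free for 11:30-12:30. Quinn: not fully free for 11:30-12:30.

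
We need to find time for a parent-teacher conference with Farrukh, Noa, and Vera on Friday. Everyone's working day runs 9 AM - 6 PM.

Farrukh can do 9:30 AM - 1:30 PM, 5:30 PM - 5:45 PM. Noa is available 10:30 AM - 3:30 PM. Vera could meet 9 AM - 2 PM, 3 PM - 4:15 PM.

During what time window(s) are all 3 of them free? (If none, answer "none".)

Farrukh ∩ Noa: 10:30-13:30.
Farrukh ∩ Noa ∩ Vera: 10:30-13:30.
So the common availability across everyone is 10:30-13:30.

10:30-13:30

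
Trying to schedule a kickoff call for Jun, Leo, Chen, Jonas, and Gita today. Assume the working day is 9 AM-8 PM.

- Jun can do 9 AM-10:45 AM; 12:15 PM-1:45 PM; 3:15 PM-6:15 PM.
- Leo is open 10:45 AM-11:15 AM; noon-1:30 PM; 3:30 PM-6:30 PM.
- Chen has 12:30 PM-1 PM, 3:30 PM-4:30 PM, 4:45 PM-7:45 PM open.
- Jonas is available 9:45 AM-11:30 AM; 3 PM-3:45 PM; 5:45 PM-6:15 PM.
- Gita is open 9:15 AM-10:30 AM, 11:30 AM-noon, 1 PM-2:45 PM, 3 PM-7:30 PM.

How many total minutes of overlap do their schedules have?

Jun ∩ Leo: 12:15-13:30, 15:30-18:15.
Jun ∩ Leo ∩ Chen: 12:30-13:00, 15:30-16:30, 16:45-18:15.
Jun ∩ Leo ∩ Chen ∩ Jonas: 15:30-15:45, 17:45-18:15.
Jun ∩ Leo ∩ Chen ∩ Jonas ∩ Gita: 15:30-15:45, 17:45-18:15.
So the common availability across everyone is 15:30-15:45, 17:45-18:15.
Summing the common windows: 15 + 30 = 45 minutes.

45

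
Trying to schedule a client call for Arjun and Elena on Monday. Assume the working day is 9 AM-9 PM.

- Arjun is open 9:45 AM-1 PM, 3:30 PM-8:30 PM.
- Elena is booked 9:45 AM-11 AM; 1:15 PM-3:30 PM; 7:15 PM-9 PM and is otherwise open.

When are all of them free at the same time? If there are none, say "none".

11:00-13:00, 15:30-19:15

Arjun free: 09:45-13:00, 15:30-20:30.
Elena free: 09:00-09:45, 11:00-13:15, 15:30-19:15 (invert busy blocks within the working day).
Arjun ∩ Elena: 11:00-13:00, 15:30-19:15.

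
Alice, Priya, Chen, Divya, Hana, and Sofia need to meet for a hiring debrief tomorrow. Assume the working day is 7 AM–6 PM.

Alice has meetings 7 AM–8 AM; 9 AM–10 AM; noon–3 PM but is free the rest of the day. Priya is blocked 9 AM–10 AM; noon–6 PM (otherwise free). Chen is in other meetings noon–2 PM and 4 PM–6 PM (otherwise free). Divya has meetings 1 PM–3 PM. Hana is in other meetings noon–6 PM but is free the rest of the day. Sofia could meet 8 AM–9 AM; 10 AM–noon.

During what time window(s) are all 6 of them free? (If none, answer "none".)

08:00-09:00, 10:00-12:00

Alice free: 08:00-09:00, 10:00-12:00, 15:00-18:00 (invert busy blocks within the working day).
Priya free: 07:00-09:00, 10:00-12:00 (invert busy blocks within the working day).
Chen free: 07:00-12:00, 14:00-16:00 (invert busy blocks within the working day).
Divya free: 07:00-13:00, 15:00-18:00 (invert busy blocks within the working day).
Hana free: 07:00-12:00 (invert busy blocks within the working day).
Sofia free: 08:00-09:00, 10:00-12:00.
Alice ∩ Priya: 08:00-09:00, 10:00-12:00.
Alice ∩ Priya ∩ Chen: 08:00-09:00, 10:00-12:00.
Alice ∩ Priya ∩ Chen ∩ Divya: 08:00-09:00, 10:00-12:00.
Alice ∩ Priya ∩ Chen ∩ Divya ∩ Hana: 08:00-09:00, 10:00-12:00.
Alice ∩ Priya ∩ Chen ∩ Divya ∩ Hana ∩ Sofia: 08:00-09:00, 10:00-12:00.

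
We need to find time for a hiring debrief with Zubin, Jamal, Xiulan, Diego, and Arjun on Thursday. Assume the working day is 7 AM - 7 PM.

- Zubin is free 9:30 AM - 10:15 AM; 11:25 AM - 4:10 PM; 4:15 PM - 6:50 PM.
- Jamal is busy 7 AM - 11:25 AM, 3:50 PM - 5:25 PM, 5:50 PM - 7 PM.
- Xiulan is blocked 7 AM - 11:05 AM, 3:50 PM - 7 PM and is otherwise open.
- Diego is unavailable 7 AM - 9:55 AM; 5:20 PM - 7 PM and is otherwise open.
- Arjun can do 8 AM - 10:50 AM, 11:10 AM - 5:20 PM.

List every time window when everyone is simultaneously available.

11:25-15:50

Zubin free: 09:30-10:15, 11:25-16:10, 16:15-18:50.
Jamal free: 11:25-15:50, 17:25-17:50 (invert busy blocks within the working day).
Xiulan free: 11:05-15:50 (invert busy blocks within the working day).
Diego free: 09:55-17:20 (invert busy blocks within the working day).
Arjun free: 08:00-10:50, 11:10-17:20.
Zubin ∩ Jamal: 11:25-15:50, 17:25-17:50.
Zubin ∩ Jamal ∩ Xiulan: 11:25-15:50.
Zubin ∩ Jamal ∩ Xiulan ∩ Diego: 11:25-15:50.
Zubin ∩ Jamal ∩ Xiulan ∩ Diego ∩ Arjun: 11:25-15:50.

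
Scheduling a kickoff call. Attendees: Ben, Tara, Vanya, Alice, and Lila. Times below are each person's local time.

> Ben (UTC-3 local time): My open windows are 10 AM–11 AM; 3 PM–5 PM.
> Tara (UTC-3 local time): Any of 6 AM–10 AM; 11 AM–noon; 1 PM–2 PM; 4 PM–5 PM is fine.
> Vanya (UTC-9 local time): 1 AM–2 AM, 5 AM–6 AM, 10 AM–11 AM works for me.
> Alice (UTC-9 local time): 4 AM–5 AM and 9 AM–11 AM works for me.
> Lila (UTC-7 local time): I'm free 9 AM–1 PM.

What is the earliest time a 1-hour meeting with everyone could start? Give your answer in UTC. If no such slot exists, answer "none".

Ben in UTC: 13:00-14:00, 18:00-20:00 (add 3h to convert from UTC-3).
Tara in UTC: 09:00-13:00, 14:00-15:00, 16:00-17:00, 19:00-20:00 (add 3h to convert from UTC-3).
Vanya in UTC: 10:00-11:00, 14:00-15:00, 19:00-20:00 (add 9h to convert from UTC-9).
Alice in UTC: 13:00-14:00, 18:00-20:00 (add 9h to convert from UTC-9).
Lila in UTC: 16:00-20:00 (add 7h to convert from UTC-7).
Ben ∩ Tara: 19:00-20:00.
Ben ∩ Tara ∩ Vanya: 19:00-20:00.
Ben ∩ Tara ∩ Vanya ∩ Alice: 19:00-20:00.
Ben ∩ Tara ∩ Vanya ∩ Alice ∩ Lila: 19:00-20:00.
The first common window of at least 60 minutes is 19:00-20:00, so the earliest start is 19:00.

19:00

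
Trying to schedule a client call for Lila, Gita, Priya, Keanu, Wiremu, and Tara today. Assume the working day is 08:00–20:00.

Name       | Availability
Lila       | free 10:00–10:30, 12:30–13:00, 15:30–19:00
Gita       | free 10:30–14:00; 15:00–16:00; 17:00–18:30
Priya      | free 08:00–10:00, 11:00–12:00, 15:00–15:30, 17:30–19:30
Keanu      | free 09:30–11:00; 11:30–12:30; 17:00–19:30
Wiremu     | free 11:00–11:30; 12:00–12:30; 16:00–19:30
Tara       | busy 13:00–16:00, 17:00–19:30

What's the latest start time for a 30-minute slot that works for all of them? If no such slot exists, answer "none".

Lila free: 10:00-10:30, 12:30-13:00, 15:30-19:00.
Gita free: 10:30-14:00, 15:00-16:00, 17:00-18:30.
Priya free: 08:00-10:00, 11:00-12:00, 15:00-15:30, 17:30-19:30.
Keanu free: 09:30-11:00, 11:30-12:30, 17:00-19:30.
Wiremu free: 11:00-11:30, 12:00-12:30, 16:00-19:30.
Tara free: 08:00-13:00, 16:00-17:00, 19:30-20:00 (invert busy blocks within the working day).
Lila ∩ Gita: 12:30-13:00, 15:30-16:00, 17:00-18:30.
Lila ∩ Gita ∩ Priya: 17:30-18:30.
Lila ∩ Gita ∩ Priya ∩ Keanu: 17:30-18:30.
Lila ∩ Gita ∩ Priya ∩ Keanu ∩ Wiremu: 17:30-18:30.
Lila ∩ Gita ∩ Priya ∩ Keanu ∩ Wiremu ∩ Tara: ∅.
There is no time when everyone is free.
No common window is at least 30 minutes long.

none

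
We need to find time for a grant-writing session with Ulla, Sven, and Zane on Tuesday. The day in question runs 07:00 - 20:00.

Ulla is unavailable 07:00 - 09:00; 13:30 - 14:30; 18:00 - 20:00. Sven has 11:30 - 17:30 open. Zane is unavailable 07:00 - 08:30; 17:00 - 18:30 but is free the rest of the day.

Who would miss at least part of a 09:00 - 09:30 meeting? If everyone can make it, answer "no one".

Sven

Ulla free: 09:00-13:30, 14:30-18:00 (invert busy blocks within the working day).
Sven free: 11:30-17:30.
Zane free: 08:30-17:00, 18:30-20:00 (invert busy blocks within the working day).
Ulla: free for 09:00-09:30. Sven: not fully free for 09:00-09:30. Zane: free for 09:00-09:30.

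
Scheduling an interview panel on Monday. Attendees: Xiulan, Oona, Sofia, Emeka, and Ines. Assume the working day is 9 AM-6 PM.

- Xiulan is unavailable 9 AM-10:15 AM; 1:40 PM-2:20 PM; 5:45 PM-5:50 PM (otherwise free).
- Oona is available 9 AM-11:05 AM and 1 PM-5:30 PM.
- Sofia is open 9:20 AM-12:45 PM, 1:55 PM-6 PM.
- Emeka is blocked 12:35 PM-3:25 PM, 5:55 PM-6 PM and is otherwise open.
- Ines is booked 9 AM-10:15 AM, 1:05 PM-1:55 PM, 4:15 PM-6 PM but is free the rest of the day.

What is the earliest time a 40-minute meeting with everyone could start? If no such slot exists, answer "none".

10:15

Xiulan free: 10:15-13:40, 14:20-17:45, 17:50-18:00 (invert busy blocks within the working day).
Oona free: 09:00-11:05, 13:00-17:30.
Sofia free: 09:20-12:45, 13:55-18:00.
Emeka free: 09:00-12:35, 15:25-17:55 (invert busy blocks within the working day).
Ines free: 10:15-13:05, 13:55-16:15 (invert busy blocks within the working day).
Xiulan ∩ Oona: 10:15-11:05, 13:00-13:40, 14:20-17:30.
Xiulan ∩ Oona ∩ Sofia: 10:15-11:05, 14:20-17:30.
Xiulan ∩ Oona ∩ Sofia ∩ Emeka: 10:15-11:05, 15:25-17:30.
Xiulan ∩ Oona ∩ Sofia ∩ Emeka ∩ Ines: 10:15-11:05, 15:25-16:15.
Those are the intersection windows.
The first common window of at least 40 minutes is 10:15-11:05, so the earliest start is 10:15.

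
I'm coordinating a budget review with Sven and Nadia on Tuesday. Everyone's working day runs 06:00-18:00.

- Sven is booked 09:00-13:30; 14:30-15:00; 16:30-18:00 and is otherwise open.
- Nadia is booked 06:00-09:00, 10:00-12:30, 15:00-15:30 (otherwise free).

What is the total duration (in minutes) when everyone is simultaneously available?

Sven free: 06:00-09:00, 13:30-14:30, 15:00-16:30 (invert busy blocks within the working day).
Nadia free: 09:00-10:00, 12:30-15:00, 15:30-18:00 (invert busy blocks within the working day).
Sven ∩ Nadia: 13:30-14:30, 15:30-16:30.
Those are the intersection windows.
Summing the common windows: 60 + 60 = 120 minutes.

120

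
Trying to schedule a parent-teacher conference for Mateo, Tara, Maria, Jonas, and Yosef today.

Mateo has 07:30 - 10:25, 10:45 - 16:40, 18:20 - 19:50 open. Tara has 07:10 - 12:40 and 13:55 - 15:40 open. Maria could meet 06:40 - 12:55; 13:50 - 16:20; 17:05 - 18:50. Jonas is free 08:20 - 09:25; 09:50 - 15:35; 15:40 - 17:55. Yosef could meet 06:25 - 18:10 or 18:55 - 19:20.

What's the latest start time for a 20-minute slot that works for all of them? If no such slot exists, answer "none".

Mateo ∩ Tara: 07:30-10:25, 10:45-12:40, 13:55-15:40.
Mateo ∩ Tara ∩ Maria: 07:30-10:25, 10:45-12:40, 13:55-15:40.
Mateo ∩ Tara ∩ Maria ∩ Jonas: 08:20-09:25, 09:50-10:25, 10:45-12:40, 13:55-15:35.
Mateo ∩ Tara ∩ Maria ∩ Jonas ∩ Yosef: 08:20-09:25, 09:50-10:25, 10:45-12:40, 13:55-15:35.
The last common window of at least 20 minutes is 13:55-15:35; a 20-minute meeting can start as late as 15:15 and still end by 15:35.

15:15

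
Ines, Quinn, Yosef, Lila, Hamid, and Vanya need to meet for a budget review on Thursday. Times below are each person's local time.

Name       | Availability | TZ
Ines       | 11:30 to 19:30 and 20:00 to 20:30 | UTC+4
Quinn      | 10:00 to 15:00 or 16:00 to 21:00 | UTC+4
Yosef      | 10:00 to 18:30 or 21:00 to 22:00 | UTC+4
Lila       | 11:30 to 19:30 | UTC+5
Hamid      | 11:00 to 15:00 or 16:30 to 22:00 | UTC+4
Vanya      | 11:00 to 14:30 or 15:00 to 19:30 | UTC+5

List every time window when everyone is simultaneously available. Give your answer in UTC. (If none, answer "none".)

Ines in UTC: 07:30-15:30, 16:00-16:30 (subtract 4h to convert from UTC+4).
Quinn in UTC: 06:00-11:00, 12:00-17:00 (subtract 4h to convert from UTC+4).
Yosef in UTC: 06:00-14:30, 17:00-18:00 (subtract 4h to convert from UTC+4).
Lila in UTC: 06:30-14:30 (subtract 5h to convert from UTC+5).
Hamid in UTC: 07:00-11:00, 12:30-18:00 (subtract 4h to convert from UTC+4).
Vanya in UTC: 06:00-09:30, 10:00-14:30 (subtract 5h to convert from UTC+5).
Ines ∩ Quinn: 07:30-11:00, 12:00-15:30, 16:00-16:30.
Ines ∩ Quinn ∩ Yosef: 07:30-11:00, 12:00-14:30.
Ines ∩ Quinn ∩ Yosef ∩ Lila: 07:30-11:00, 12:00-14:30.
Ines ∩ Quinn ∩ Yosef ∩ Lila ∩ Hamid: 07:30-11:00, 12:30-14:30.
Ines ∩ Quinn ∩ Yosef ∩ Lila ∩ Hamid ∩ Vanya: 07:30-09:30, 10:00-11:00, 12:30-14:30.
Those are the intersection windows.

07:30-09:30, 10:00-11:00, 12:30-14:30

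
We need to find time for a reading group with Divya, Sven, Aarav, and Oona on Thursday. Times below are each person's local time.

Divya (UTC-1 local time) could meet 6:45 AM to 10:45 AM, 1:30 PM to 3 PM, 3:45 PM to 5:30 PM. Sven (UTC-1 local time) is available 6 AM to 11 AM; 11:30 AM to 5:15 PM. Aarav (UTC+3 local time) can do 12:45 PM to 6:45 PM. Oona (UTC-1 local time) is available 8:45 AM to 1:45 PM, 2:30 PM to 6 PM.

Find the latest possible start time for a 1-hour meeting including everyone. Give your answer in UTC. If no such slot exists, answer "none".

10:45

Divya in UTC: 07:45-11:45, 14:30-16:00, 16:45-18:30 (add 1h to convert from UTC-1).
Sven in UTC: 07:00-12:00, 12:30-18:15 (add 1h to convert from UTC-1).
Aarav in UTC: 09:45-15:45 (subtract 3h to convert from UTC+3).
Oona in UTC: 09:45-14:45, 15:30-19:00 (add 1h to convert from UTC-1).
Divya ∩ Sven: 07:45-11:45, 14:30-16:00, 16:45-18:15.
Divya ∩ Sven ∩ Aarav: 09:45-11:45, 14:30-15:45.
Divya ∩ Sven ∩ Aarav ∩ Oona: 09:45-11:45, 14:30-14:45, 15:30-15:45.
The last common window of at least 60 minutes is 09:45-11:45; a 60-minute meeting can start as late as 10:45 and still end by 11:45.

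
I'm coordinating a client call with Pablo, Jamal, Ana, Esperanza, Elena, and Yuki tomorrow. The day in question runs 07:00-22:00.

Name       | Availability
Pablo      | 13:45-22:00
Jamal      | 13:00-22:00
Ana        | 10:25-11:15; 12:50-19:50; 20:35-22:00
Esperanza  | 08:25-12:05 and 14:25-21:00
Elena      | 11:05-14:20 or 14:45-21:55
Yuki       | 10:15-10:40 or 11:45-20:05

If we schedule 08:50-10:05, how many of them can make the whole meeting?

Esperanza can make the full 08:50-10:05 slot — that's 1.

1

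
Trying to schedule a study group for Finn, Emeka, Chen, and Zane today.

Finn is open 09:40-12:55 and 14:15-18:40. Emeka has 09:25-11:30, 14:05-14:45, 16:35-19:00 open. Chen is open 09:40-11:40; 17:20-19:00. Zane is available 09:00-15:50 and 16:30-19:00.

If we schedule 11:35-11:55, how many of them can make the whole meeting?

Finn and Zane can make the full 11:35-11:55 slot — that's 2.

2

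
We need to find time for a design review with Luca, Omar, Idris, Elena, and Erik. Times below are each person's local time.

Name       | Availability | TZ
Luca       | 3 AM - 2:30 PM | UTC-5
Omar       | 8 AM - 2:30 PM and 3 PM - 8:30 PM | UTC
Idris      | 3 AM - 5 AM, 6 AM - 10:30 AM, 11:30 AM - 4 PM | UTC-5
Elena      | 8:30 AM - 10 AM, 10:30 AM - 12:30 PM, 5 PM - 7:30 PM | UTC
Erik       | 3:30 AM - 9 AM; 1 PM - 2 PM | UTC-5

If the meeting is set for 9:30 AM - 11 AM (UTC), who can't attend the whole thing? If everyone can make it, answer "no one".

Luca in UTC: 08:00-19:30 (add 5h to convert from UTC-5).
Omar in UTC: 08:00-14:30, 15:00-20:30.
Idris in UTC: 08:00-10:00, 11:00-15:30, 16:30-21:00 (add 5h to convert from UTC-5).
Elena in UTC: 08:30-10:00, 10:30-12:30, 17:00-19:30.
Erik in UTC: 08:30-14:00, 18:00-19:00 (add 5h to convert from UTC-5).
Luca: free for 09:30-11:00. Omar: free for 09:30-11:00. Idris: not fully free for 09:30-11:00. Elena: not fully free for 09:30-11:00. Erik: free for 09:30-11:00.

Elena, Idris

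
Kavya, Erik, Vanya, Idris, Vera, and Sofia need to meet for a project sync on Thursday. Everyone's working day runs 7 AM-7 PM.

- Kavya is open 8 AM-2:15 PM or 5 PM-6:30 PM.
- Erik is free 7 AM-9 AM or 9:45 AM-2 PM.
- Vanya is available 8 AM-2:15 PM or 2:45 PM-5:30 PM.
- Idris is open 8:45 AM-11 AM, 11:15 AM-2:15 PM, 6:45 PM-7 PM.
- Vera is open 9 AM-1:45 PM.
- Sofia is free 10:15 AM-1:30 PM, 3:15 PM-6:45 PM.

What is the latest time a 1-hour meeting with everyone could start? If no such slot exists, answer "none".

Kavya ∩ Erik: 08:00-09:00, 09:45-14:00.
Kavya ∩ Erik ∩ Vanya: 08:00-09:00, 09:45-14:00.
Kavya ∩ Erik ∩ Vanya ∩ Idris: 08:45-09:00, 09:45-11:00, 11:15-14:00.
Kavya ∩ Erik ∩ Vanya ∩ Idris ∩ Vera: 09:45-11:00, 11:15-13:45.
Kavya ∩ Erik ∩ Vanya ∩ Idris ∩ Vera ∩ Sofia: 10:15-11:00, 11:15-13:30.
So the common availability across everyone is 10:15-11:00, 11:15-13:30.
The last common window of at least 60 minutes is 11:15-13:30; a 60-minute meeting can start as late as 12:30 and still end by 13:30.

12:30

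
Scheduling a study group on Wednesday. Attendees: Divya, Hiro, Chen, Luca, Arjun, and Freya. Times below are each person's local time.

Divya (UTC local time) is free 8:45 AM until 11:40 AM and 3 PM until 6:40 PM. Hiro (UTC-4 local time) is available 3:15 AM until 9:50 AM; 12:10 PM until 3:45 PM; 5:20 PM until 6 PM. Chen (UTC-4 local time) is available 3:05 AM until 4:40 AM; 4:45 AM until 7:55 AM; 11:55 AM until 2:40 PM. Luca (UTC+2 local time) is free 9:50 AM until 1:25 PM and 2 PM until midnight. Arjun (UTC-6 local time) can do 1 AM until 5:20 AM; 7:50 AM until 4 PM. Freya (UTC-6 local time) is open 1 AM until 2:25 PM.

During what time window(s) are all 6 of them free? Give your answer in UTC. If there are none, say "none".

08:45-11:20, 16:10-18:40

Divya in UTC: 08:45-11:40, 15:00-18:40.
Hiro in UTC: 07:15-13:50, 16:10-19:45, 21:20-22:00 (add 4h to convert from UTC-4).
Chen in UTC: 07:05-08:40, 08:45-11:55, 15:55-18:40 (add 4h to convert from UTC-4).
Luca in UTC: 07:50-11:25, 12:00-22:00 (subtract 2h to convert from UTC+2).
Arjun in UTC: 07:00-11:20, 13:50-22:00 (add 6h to convert from UTC-6).
Freya in UTC: 07:00-20:25 (add 6h to convert from UTC-6).
Divya ∩ Hiro: 08:45-11:40, 16:10-18:40.
Divya ∩ Hiro ∩ Chen: 08:45-11:40, 16:10-18:40.
Divya ∩ Hiro ∩ Chen ∩ Luca: 08:45-11:25, 16:10-18:40.
Divya ∩ Hiro ∩ Chen ∩ Luca ∩ Arjun: 08:45-11:20, 16:10-18:40.
Divya ∩ Hiro ∩ Chen ∩ Luca ∩ Arjun ∩ Freya: 08:45-11:20, 16:10-18:40.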